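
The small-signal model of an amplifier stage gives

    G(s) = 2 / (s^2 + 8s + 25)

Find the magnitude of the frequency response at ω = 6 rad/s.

|G(j6)| ≈ 0.04061

Substitute s = j6: numerator = 2, denominator = -11 + j48.
|G(j6)| = |2| / |-11 + j48| = 2 / 49.244 ≈ 0.04061.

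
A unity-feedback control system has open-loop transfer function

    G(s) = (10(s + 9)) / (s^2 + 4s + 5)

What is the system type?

Type 0

The denominator has no factor of s at the origin — no free integrator — so this is a Type 0 system.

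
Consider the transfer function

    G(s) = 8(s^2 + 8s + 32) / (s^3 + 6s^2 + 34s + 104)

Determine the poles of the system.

The poles are the roots of the denominator s^3 + 6s^2 + 34s + 104 = 0.
Trying s = -4: the polynomial evaluates to 0, so (s + 4) is a factor.
Dividing out leaves s^2 + 2s + 26 = 0.
The quadratic formula then gives s = -1 ± 5j.

s = -1 + 5j, -1 - 5j, -4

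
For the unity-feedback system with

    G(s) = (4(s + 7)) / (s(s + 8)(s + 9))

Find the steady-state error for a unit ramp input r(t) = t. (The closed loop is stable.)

e_ss = 2.571

G(s) has one pole at the origin.
This is a Type 1 system. Kv = lim_{s→0} s·G(s) = 28/72 = 7/18.
e_ss = 1/Kv = 1/(7/18) = 18/7 ≈ 2.571.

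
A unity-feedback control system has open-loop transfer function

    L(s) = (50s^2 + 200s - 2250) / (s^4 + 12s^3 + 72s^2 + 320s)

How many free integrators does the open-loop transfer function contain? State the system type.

Type 1

Factor s from the denominator: s^4 + 12s^3 + 72s^2 + 320s = s·(s^3 + 12s^2 + 72s + 320).
There is 1 pole at the origin, so the system is Type 1.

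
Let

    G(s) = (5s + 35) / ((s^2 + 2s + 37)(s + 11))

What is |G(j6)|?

|G(j6)| ≈ 0.3055

Substitute s = j6: numerator = 35 + j30, denominator = -61 + j138.
|G(j6)| = |35 + j30| / |-61 + j138| = 46.098 / 150.88 ≈ 0.3055.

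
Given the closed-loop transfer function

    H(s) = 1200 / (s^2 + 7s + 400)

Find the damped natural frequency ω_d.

Comparing s^2 + 7s + 400 to s^2 + 2ζωₙs + ωₙ²: ωₙ = 20 rad/s and ζ = 7/(2·20) = 0.175.
ζωₙ = 7/2 = 3.5, so ω_d = ωₙ√(1−ζ²) = √(ωₙ² − (ζωₙ)²) = √(400 − 3.5²) = √387.75 ≈ 19.69 rad/s.

ω_d ≈ 19.69 rad/s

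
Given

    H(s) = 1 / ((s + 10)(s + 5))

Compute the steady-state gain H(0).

H(0) = 1/50 ≈ 0.02000

At s = 0 each factor (s + a) contributes a and each (s^2 + bs + c) contributes c.
H(0) = 1·1 / ((10) · (5)) = 1/50 = 1/50.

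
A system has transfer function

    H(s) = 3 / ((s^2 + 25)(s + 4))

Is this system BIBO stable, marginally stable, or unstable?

marginally stable

The poles can be read from the denominator factors: s = ±5j, -4.
Since the simple pole(s) at s = 5j, -5j lie on the jω-axis with none in the right half-plane, the system is marginally stable.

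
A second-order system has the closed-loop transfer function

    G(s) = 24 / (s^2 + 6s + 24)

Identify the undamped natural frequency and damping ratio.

Compare the denominator to the standard form s^2 + 2ζωₙs + ωₙ².
ωₙ² = 24, so ωₙ = √24 ≈ 4.899 rad/s.
2ζωₙ = 6, so ζ = 6/(2·√24) ≈ 0.6124.

ωₙ ≈ 4.899 rad/s, ζ ≈ 0.6124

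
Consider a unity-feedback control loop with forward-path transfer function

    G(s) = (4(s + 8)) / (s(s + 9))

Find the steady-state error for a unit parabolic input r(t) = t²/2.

e_ss = ∞

G(s) has one pole at the origin.
This is a Type 1 system; Ka = lim_{s→0} s^2·G(s) = 0, so the steady-state error for a parabola input is infinite.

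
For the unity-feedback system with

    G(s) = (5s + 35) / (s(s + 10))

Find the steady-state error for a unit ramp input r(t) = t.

G(s) has one pole at the origin.
This is a Type 1 system. Kv = lim_{s→0} s·G(s) = 35/10 = 7/2.
e_ss = 1/Kv = 1/(7/2) = 2/7 ≈ 0.2857.

e_ss = 0.2857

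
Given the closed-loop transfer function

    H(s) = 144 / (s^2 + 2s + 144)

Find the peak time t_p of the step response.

t_p ≈ 0.2627 s

Comparing s^2 + 2s + 144 to s^2 + 2ζωₙs + ωₙ²: ωₙ = 12 rad/s and ζ = 2/(2·12) ≈ 0.08333.
ζωₙ = 2/2 = 1, so ω_d = ωₙ√(1−ζ²) = √(ωₙ² − (ζωₙ)²) = √(144 − 1²) = √143 ≈ 11.96 rad/s.
t_p = π/ω_d = π/11.96 ≈ 0.2627 s.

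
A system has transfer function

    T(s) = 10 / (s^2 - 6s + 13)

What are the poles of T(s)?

s = 3 + 2j, 3 - 2j

The poles are the roots of the denominator s^2 - 6s + 13 = 0.
Using the quadratic formula: s = (6 ± √(-16))/2 = 3 ± 2j.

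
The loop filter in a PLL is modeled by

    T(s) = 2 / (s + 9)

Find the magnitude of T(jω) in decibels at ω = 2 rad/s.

|T(j2)|_dB ≈ -13.3 dB

Substitute s = j2: numerator = 2, denominator = 9 + j2.
|T(j2)| = |2| / |9 + j2| = 2 / 9.2195 ≈ 0.2169.
In decibels: 20·log₁₀(0.2169) ≈ -13.3 dB.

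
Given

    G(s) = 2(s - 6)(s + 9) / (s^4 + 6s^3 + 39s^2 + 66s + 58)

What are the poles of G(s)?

The poles are the roots of the denominator s^4 + 6s^3 + 39s^2 + 66s + 58 = 0.
No real roots exist; factor into two real quadratics: (s^2 + 2s + 2)(s^2 + 4s + 29) = 0.
Each quadratic gives a conjugate pair via the quadratic formula.

s = -1 ± j, -2 ± 5j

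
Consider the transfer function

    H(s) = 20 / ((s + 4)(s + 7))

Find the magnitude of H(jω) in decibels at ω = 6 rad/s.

|H(j6)|_dB ≈ -10.4 dB

Substitute s = j6: numerator = 20, denominator = -8 + j66.
|H(j6)| = |20| / |-8 + j66| = 20 / 66.483 ≈ 0.3008.
In decibels: 20·log₁₀(0.3008) ≈ -10.4 dB.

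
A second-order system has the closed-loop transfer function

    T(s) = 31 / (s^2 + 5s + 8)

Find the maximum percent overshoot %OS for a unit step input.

Comparing s^2 + 5s + 8 to s^2 + 2ζωₙs + ωₙ²: ωₙ = √8 ≈ 2.828 rad/s and ζ = 5/(2·√8) ≈ 0.8839.
%OS = 100·exp(−πζ/√(1−ζ²)) = 100·exp(−π·0.8839/√(1−0.8839²)) ≈ 0.264%.

%OS ≈ 0.264%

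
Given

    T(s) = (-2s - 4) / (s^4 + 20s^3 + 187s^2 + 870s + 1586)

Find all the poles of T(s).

s = -5 + j, -5 - j, -5 + 6j, -5 - 6j

The poles are the roots of the denominator s^4 + 20s^3 + 187s^2 + 870s + 1586 = 0.
No real roots exist; factor into two real quadratics: (s^2 + 10s + 26)(s^2 + 10s + 61) = 0.
Each quadratic gives a conjugate pair via the quadratic formula.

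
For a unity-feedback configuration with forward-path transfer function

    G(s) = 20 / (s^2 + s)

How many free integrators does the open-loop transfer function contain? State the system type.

The denominator has 1 factor of s at the origin (free integrator), so this is a Type 1 system.

Type 1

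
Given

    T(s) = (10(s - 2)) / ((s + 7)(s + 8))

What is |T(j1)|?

|T(j1)| ≈ 0.3922

Substitute s = j1: numerator = -20 + j10, denominator = 55 + j15.
|T(j1)| = |-20 + j10| / |55 + j15| = 22.361 / 57.009 ≈ 0.3922.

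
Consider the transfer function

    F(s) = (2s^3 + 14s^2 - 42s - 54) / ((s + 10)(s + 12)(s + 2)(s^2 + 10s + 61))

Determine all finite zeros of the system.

Set the numerator to zero: 2s^3 + 14s^2 - 42s - 54 = 0, i.e. 2·(s^3 + 7s^2 - 21s - 27) = 0.
Factoring: (s + 1)(s - 3)(s + 9) = 0.

s = -1, 3, -9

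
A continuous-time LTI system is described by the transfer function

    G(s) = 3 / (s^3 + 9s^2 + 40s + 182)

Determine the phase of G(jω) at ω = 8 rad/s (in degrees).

At s = j8: numerator = 3, denominator = -394 - j192.
∠G = ∠num − ∠den = 0° − (-154.02°) = 154.0°.

∠G(j8) ≈ 154.0°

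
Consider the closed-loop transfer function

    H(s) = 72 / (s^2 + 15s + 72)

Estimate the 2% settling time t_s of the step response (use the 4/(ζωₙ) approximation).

t_s ≈ 0.5333 s

Comparing s^2 + 15s + 72 to s^2 + 2ζωₙs + ωₙ²: ωₙ = √72 ≈ 8.485 rad/s and ζ = 15/(2·√72) ≈ 0.8839.
ζωₙ = 15/2 = 7.5, so t_s ≈ 4/(ζωₙ) = 4/7.5 ≈ 0.5333 s.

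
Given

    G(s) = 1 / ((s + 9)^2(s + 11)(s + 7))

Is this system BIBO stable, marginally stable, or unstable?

stable

The poles can be read from the denominator factors: s = -9, -9, -11, -7.
Since all poles lie strictly in the left half-plane, the system is stable.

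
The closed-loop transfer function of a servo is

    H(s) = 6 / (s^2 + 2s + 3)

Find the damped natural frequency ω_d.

ω_d ≈ 1.414 rad/s

Comparing s^2 + 2s + 3 to s^2 + 2ζωₙs + ωₙ²: ωₙ = √3 ≈ 1.732 rad/s and ζ = 2/(2·√3) ≈ 0.5774.
ζωₙ = 2/2 = 1, so ω_d = ωₙ√(1−ζ²) = √(ωₙ² − (ζωₙ)²) = √(3 − 1²) = √2 ≈ 1.414 rad/s.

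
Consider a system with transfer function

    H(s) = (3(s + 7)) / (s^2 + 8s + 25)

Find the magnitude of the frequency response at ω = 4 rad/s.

Substitute s = j4: numerator = 21 + j12, denominator = 9 + j32.
|H(j4)| = |21 + j12| / |9 + j32| = 24.187 / 33.242 ≈ 0.7276.

|H(j4)| ≈ 0.7276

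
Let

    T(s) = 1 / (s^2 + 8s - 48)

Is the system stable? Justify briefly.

The denominator s^2 + 8s - 48 factors as (s + 12)(s - 4), giving poles at s = -12, 4.
Since the pole(s) at s = 4 lie in the right half-plane, the system is unstable.

unstable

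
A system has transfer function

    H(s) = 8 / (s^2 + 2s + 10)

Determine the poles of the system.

s = -1 + 3j, -1 - 3j

The poles are the roots of the denominator s^2 + 2s + 10 = 0.
Using the quadratic formula: s = (-2 ± √(-36))/2 = -1 ± 3j.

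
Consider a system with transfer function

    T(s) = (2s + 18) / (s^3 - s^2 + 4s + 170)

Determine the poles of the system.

s = 3 ± 5j, -5

The poles are the roots of the denominator s^3 - s^2 + 4s + 170 = 0.
Trying s = -5: the polynomial evaluates to 0, so (s + 5) is a factor.
Dividing out leaves s^2 - 6s + 34 = 0.
The quadratic formula then gives s = 3 ± 5j.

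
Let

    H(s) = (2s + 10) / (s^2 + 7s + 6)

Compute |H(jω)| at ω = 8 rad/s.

Substitute s = j8: numerator = 10 + j16, denominator = -58 + j56.
|H(j8)| = |10 + j16| / |-58 + j56| = 18.868 / 80.623 ≈ 0.2340.

|H(j8)| ≈ 0.2340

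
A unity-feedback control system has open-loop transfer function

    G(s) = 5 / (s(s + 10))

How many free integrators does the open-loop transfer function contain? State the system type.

The denominator has 1 factor of s at the origin (free integrator), so this is a Type 1 system.

Type 1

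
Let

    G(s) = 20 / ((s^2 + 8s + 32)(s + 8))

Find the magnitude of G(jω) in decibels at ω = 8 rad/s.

Substitute s = j8: numerator = 20, denominator = -768 + j256.
|G(j8)| = |20| / |-768 + j256| = 20 / 809.54 ≈ 0.02471.
In decibels: 20·log₁₀(0.02471) ≈ -32.1 dB.

|G(j8)|_dB ≈ -32.1 dB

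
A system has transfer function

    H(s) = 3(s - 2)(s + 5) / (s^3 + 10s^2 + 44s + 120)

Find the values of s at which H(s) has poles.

s = -2 ± 4j, -6

The poles are the roots of the denominator s^3 + 10s^2 + 44s + 120 = 0.
Trying s = -6: the polynomial evaluates to 0, so (s + 6) is a factor.
Dividing out leaves s^2 + 4s + 20 = 0.
The quadratic formula then gives s = -2 ± 4j.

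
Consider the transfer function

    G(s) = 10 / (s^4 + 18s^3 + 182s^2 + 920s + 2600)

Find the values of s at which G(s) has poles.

s = -4 + 6j, -4 - 6j, -5 + 5j, -5 - 5j

The poles are the roots of the denominator s^4 + 18s^3 + 182s^2 + 920s + 2600 = 0.
No real roots exist; factor into two real quadratics: (s^2 + 8s + 52)(s^2 + 10s + 50) = 0.
Each quadratic gives a conjugate pair via the quadratic formula.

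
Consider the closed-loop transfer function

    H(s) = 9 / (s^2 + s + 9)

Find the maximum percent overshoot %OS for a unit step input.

Comparing s^2 + s + 9 to s^2 + 2ζωₙs + ωₙ²: ωₙ = 3 rad/s and ζ = 1/(2·3) ≈ 0.1667.
%OS = 100·exp(−πζ/√(1−ζ²)) = 100·exp(−π·0.1667/√(1−0.1667²)) ≈ 58.8%.

%OS ≈ 58.8%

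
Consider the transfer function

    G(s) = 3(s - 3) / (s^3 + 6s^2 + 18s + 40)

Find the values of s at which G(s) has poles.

s = -1 ± 3j, -4

The poles are the roots of the denominator s^3 + 6s^2 + 18s + 40 = 0.
Trying s = -4: the polynomial evaluates to 0, so (s + 4) is a factor.
Dividing out leaves s^2 + 2s + 10 = 0.
The quadratic formula then gives s = -1 ± 3j.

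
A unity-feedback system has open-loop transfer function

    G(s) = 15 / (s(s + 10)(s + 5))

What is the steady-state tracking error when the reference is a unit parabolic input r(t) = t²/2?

e_ss = ∞

G(s) has one pole at the origin.
This is a Type 1 system; Ka = lim_{s→0} s^2·G(s) = 0, so the steady-state error for a parabola input is infinite.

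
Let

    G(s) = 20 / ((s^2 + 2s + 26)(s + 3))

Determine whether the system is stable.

stable

The poles can be read from the denominator factors: s = -1 + 5j, -1 - 5j, -3.
Since all poles lie strictly in the left half-plane, the system is stable.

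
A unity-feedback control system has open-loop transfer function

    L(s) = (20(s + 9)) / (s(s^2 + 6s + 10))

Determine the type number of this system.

The denominator has 1 factor of s at the origin (free integrator), so this is a Type 1 system.

Type 1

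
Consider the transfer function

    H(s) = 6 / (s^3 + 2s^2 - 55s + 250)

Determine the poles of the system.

s = 4 ± 3j, -10

The poles are the roots of the denominator s^3 + 2s^2 - 55s + 250 = 0.
Trying s = -10: the polynomial evaluates to 0, so (s + 10) is a factor.
Dividing out leaves s^2 - 8s + 25 = 0.
The quadratic formula then gives s = 4 ± 3j.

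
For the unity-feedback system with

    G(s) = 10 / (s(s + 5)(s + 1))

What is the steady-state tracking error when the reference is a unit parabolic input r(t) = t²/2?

G(s) has one pole at the origin.
This is a Type 1 system; Ka = lim_{s→0} s^2·G(s) = 0, so the steady-state error for a parabola input is infinite.

e_ss = ∞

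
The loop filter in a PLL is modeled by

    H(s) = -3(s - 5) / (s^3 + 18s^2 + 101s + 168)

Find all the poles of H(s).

s = -7, -3, -8

The poles are the roots of the denominator s^3 + 18s^2 + 101s + 168 = 0.
Trying s = -7: the polynomial evaluates to 0, so (s + 7) is a factor.
Dividing out leaves s^2 + 11s + 24 = 0.
Factoring the quadratic: (s + 3)(s + 8) = 0.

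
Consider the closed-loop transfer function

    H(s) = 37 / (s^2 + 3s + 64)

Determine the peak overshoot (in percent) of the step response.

Comparing s^2 + 3s + 64 to s^2 + 2ζωₙs + ωₙ²: ωₙ = 8 rad/s and ζ = 3/(2·8) = 0.1875.
%OS = 100·exp(−πζ/√(1−ζ²)) = 100·exp(−π·0.1875/√(1−0.1875²)) ≈ 54.9%.

%OS ≈ 54.9%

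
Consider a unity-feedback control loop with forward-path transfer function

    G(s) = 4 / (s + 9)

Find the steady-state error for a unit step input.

e_ss = 0.6923

G(s) has no poles at the origin.
This is a Type 0 system. Kp = lim_{s→0} G(s) = 4/9.
e_ss = 1/(1 + Kp) = 1/(1 + 4/9) = 9/13 ≈ 0.6923.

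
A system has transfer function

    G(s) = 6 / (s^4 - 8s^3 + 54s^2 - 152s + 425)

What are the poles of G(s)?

s = 3 ± 4j, 1 ± 4j

The poles are the roots of the denominator s^4 - 8s^3 + 54s^2 - 152s + 425 = 0.
No real roots exist; factor into two real quadratics: (s^2 - 6s + 25)(s^2 - 2s + 17) = 0.
Each quadratic gives a conjugate pair via the quadratic formula.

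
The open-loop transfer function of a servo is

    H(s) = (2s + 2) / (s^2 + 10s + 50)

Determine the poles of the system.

The poles are the roots of the denominator s^2 + 10s + 50 = 0.
Using the quadratic formula: s = (-10 ± √(-100))/2 = -5 ± 5j.

s = -5 + 5j, -5 - 5j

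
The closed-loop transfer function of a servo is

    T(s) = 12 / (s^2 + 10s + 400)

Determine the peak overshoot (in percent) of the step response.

Comparing s^2 + 10s + 400 to s^2 + 2ζωₙs + ωₙ²: ωₙ = 20 rad/s and ζ = 10/(2·20) = 0.25.
%OS = 100·exp(−πζ/√(1−ζ²)) = 100·exp(−π·0.25/√(1−0.25²)) ≈ 44.4%.

%OS ≈ 44.4%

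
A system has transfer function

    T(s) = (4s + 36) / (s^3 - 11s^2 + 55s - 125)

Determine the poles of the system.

The poles are the roots of the denominator s^3 - 11s^2 + 55s - 125 = 0.
Trying s = 5: the polynomial evaluates to 0, so (s - 5) is a factor.
Dividing out leaves s^2 - 6s + 25 = 0.
The quadratic formula then gives s = 3 ± 4j.

s = 3 + 4j, 3 - 4j, 5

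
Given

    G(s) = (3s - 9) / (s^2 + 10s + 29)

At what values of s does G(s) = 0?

s = 3

Set the numerator to zero: 3s - 9 = 0, i.e. 3·(s - 3) = 0.
So s = 3.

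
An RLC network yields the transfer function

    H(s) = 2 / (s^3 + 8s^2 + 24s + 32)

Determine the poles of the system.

The poles are the roots of the denominator s^3 + 8s^2 + 24s + 32 = 0.
Trying s = -4: the polynomial evaluates to 0, so (s + 4) is a factor.
Dividing out leaves s^2 + 4s + 8 = 0.
The quadratic formula then gives s = -2 ± 2j.

s = -2 + 2j, -2 - 2j, -4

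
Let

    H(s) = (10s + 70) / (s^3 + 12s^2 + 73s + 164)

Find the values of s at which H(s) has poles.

s = -4 + 5j, -4 - 5j, -4

The poles are the roots of the denominator s^3 + 12s^2 + 73s + 164 = 0.
Trying s = -4: the polynomial evaluates to 0, so (s + 4) is a factor.
Dividing out leaves s^2 + 8s + 41 = 0.
The quadratic formula then gives s = -4 ± 5j.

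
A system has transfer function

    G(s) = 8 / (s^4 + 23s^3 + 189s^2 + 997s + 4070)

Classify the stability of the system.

stable

The denominator s^4 + 23s^3 + 189s^2 + 997s + 4070 factors as (s + 10)(s + 11)(s^2 + 2s + 37), giving poles at s = -10, -11, -1 ± 6j.
Since all poles lie strictly in the left half-plane, the system is stable.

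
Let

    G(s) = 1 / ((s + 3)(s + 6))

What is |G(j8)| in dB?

Substitute s = j8: numerator = 1, denominator = -46 + j72.
|G(j8)| = |1| / |-46 + j72| = 1 / 85.440 ≈ 0.01170.
In decibels: 20·log₁₀(0.01170) ≈ -38.6 dB.

|G(j8)|_dB ≈ -38.6 dB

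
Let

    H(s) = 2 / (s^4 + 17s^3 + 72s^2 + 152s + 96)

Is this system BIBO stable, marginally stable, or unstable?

The denominator s^4 + 17s^3 + 72s^2 + 152s + 96 factors as (s + 1)(s + 12)(s^2 + 4s + 8), giving poles at s = -1, -12, -2 + 2j, -2 - 2j.
Since all poles lie strictly in the left half-plane, the system is stable.

stable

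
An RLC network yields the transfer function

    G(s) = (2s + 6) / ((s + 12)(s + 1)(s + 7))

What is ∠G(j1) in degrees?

At s = j1: numerator = 6 + j2, denominator = 64 + j102.
∠G = ∠num − ∠den = 18.435° − (57.894°) = -39.46°.

∠G(j1) ≈ -39.46°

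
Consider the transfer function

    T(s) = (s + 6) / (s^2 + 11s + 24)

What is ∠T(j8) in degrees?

∠T(j8) ≈ -61.31°

At s = j8: numerator = 6 + j8, denominator = -40 + j88.
∠T = ∠num − ∠den = 53.130° − (114.44°) = -61.31°.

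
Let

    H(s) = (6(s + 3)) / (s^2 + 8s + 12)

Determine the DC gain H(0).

Set s = 0: H(0) = (18) / (12) = 3/2.

H(0) = 3/2 ≈ 1.500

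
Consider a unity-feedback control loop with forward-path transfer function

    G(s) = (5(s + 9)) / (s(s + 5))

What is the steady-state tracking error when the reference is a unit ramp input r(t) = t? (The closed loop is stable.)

e_ss = 0.1111

G(s) has one pole at the origin.
This is a Type 1 system. Kv = lim_{s→0} s·G(s) = 45/5 = 9.
e_ss = 1/Kv = 1/(9) = 1/9 ≈ 0.1111.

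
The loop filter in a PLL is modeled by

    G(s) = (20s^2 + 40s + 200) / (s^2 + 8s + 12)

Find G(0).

Set s = 0: G(0) = (200) / (12) = 50/3.

G(0) = 50/3 ≈ 16.67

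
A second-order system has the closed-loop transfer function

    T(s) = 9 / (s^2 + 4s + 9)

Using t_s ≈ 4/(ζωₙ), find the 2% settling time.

Comparing s^2 + 4s + 9 to s^2 + 2ζωₙs + ωₙ²: ωₙ = 3 rad/s and ζ = 4/(2·3) ≈ 0.6667.
ζωₙ = 4/2 = 2, so t_s ≈ 4/(ζωₙ) = 4/2 = 2 s.

t_s ≈ 2 s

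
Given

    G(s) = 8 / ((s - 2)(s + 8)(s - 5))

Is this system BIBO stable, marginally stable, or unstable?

The poles can be read from the denominator factors: s = 2, -8, 5.
Since the pole(s) at s = 2, 5 lie in the right half-plane, the system is unstable.

unstable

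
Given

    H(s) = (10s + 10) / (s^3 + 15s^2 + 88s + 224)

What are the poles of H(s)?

s = -4 ± 4j, -7

The poles are the roots of the denominator s^3 + 15s^2 + 88s + 224 = 0.
Trying s = -7: the polynomial evaluates to 0, so (s + 7) is a factor.
Dividing out leaves s^2 + 8s + 32 = 0.
The quadratic formula then gives s = -4 ± 4j.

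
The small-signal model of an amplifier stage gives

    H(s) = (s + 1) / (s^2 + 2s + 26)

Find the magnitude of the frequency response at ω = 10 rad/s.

Substitute s = j10: numerator = 1 + j10, denominator = -74 + j20.
|H(j10)| = |1 + j10| / |-74 + j20| = 10.050 / 76.655 ≈ 0.1311.

|H(j10)| ≈ 0.1311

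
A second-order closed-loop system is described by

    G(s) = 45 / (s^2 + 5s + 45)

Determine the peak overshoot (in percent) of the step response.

Comparing s^2 + 5s + 45 to s^2 + 2ζωₙs + ωₙ²: ωₙ = √45 ≈ 6.708 rad/s and ζ = 5/(2·√45) ≈ 0.3727.
%OS = 100·exp(−πζ/√(1−ζ²)) = 100·exp(−π·0.3727/√(1−0.3727²)) ≈ 28.3%.

%OS ≈ 28.3%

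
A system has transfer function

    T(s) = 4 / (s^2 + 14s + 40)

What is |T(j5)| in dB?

Substitute s = j5: numerator = 4, denominator = 15 + j70.
|T(j5)| = |4| / |15 + j70| = 4 / 71.589 ≈ 0.05587.
In decibels: 20·log₁₀(0.05587) ≈ -25.1 dB.

|T(j5)|_dB ≈ -25.1 dB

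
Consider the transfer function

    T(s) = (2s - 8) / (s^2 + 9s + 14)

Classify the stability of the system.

stable

The denominator s^2 + 9s + 14 factors as (s + 2)(s + 7), giving poles at s = -2, -7.
Since all poles lie strictly in the left half-plane, the system is stable.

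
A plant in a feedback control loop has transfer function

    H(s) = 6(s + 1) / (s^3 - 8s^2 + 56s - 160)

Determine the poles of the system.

s = 2 ± 6j, 4

The poles are the roots of the denominator s^3 - 8s^2 + 56s - 160 = 0.
Trying s = 4: the polynomial evaluates to 0, so (s - 4) is a factor.
Dividing out leaves s^2 - 4s + 40 = 0.
The quadratic formula then gives s = 2 ± 6j.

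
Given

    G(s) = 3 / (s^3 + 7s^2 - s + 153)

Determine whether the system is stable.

The denominator s^3 + 7s^2 - s + 153 factors as (s^2 - 2s + 17)(s + 9), giving poles at s = 1 + 4j, 1 - 4j, -9.
Since the pole(s) at s = 1 ± 4j lie in the right half-plane, the system is unstable.

unstable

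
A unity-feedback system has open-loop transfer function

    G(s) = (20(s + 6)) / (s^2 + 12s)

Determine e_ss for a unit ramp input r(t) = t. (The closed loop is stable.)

e_ss = 0.1000

G(s) has one pole at the origin.
This is a Type 1 system. Kv = lim_{s→0} s·G(s) = 120/12 = 10.
e_ss = 1/Kv = 1/(10) = 1/10 ≈ 0.1000.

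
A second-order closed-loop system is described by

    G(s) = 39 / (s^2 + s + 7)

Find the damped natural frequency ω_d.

Comparing s^2 + s + 7 to s^2 + 2ζωₙs + ωₙ²: ωₙ = √7 ≈ 2.646 rad/s and ζ = 1/(2·√7) ≈ 0.1890.
ζωₙ = 1/2 = 0.5, so ω_d = ωₙ√(1−ζ²) = √(ωₙ² − (ζωₙ)²) = √(7 − 0.5²) = √6.75 ≈ 2.598 rad/s.

ω_d ≈ 2.598 rad/s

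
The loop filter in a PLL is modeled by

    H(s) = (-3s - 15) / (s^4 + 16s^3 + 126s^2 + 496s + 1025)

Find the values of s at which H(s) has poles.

s = -5 ± 4j, -3 ± 4j

The poles are the roots of the denominator s^4 + 16s^3 + 126s^2 + 496s + 1025 = 0.
No real roots exist; factor into two real quadratics: (s^2 + 10s + 41)(s^2 + 6s + 25) = 0.
Each quadratic gives a conjugate pair via the quadratic formula.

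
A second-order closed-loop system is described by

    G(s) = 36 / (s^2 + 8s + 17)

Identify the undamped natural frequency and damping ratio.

ωₙ ≈ 4.123 rad/s, ζ ≈ 0.9701

Compare the denominator to the standard form s^2 + 2ζωₙs + ωₙ².
ωₙ² = 17, so ωₙ = √17 ≈ 4.123 rad/s.
2ζωₙ = 8, so ζ = 8/(2·√17) ≈ 0.9701.
With ζ = 0.9701 the response is underdamped.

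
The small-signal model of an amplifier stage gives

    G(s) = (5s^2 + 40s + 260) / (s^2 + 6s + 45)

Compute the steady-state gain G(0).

G(0) = 52/9 ≈ 5.778

Set s = 0: G(0) = (260) / (45) = 52/9.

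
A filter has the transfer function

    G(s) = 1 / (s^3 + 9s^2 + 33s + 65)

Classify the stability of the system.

The denominator s^3 + 9s^2 + 33s + 65 factors as (s + 5)(s^2 + 4s + 13), giving poles at s = -5, -2 + 3j, -2 - 3j.
Since all poles lie strictly in the left half-plane, the system is stable.

stable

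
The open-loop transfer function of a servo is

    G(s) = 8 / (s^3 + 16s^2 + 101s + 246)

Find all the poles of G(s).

The poles are the roots of the denominator s^3 + 16s^2 + 101s + 246 = 0.
Trying s = -6: the polynomial evaluates to 0, so (s + 6) is a factor.
Dividing out leaves s^2 + 10s + 41 = 0.
The quadratic formula then gives s = -5 ± 4j.

s = -5 ± 4j, -6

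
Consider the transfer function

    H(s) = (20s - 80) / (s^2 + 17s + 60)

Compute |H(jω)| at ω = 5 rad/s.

Substitute s = j5: numerator = -80 + j100, denominator = 35 + j85.
|H(j5)| = |-80 + j100| / |35 + j85| = 128.06 / 91.924 ≈ 1.393.

|H(j5)| ≈ 1.393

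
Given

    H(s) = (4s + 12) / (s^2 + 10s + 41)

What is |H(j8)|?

Substitute s = j8: numerator = 12 + j32, denominator = -23 + j80.
|H(j8)| = |12 + j32| / |-23 + j80| = 34.176 / 83.241 ≈ 0.4106.

|H(j8)| ≈ 0.4106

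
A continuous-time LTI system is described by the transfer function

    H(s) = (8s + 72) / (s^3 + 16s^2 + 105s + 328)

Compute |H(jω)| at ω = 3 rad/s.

|H(j3)| ≈ 0.2221

Substitute s = j3: numerator = 72 + j24, denominator = 184 + j288.
|H(j3)| = |72 + j24| / |184 + j288| = 75.895 / 341.76 ≈ 0.2221.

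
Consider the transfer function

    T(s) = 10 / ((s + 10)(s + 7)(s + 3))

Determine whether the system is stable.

The poles can be read from the denominator factors: s = -10, -7, -3.
Since all poles lie strictly in the left half-plane, the system is stable.

stable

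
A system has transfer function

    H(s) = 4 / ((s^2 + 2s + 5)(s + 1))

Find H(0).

At s = 0 each factor (s + a) contributes a and each (s^2 + bs + c) contributes c.
H(0) = 4·1 / ((5) · (1)) = 4/5 = 4/5.

H(0) = 4/5 ≈ 0.8000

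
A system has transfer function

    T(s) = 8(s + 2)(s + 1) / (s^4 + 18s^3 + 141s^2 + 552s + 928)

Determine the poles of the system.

The poles are the roots of the denominator s^4 + 18s^3 + 141s^2 + 552s + 928 = 0.
No real roots exist; factor into two real quadratics: (s^2 + 10s + 29)(s^2 + 8s + 32) = 0.
Each quadratic gives a conjugate pair via the quadratic formula.

s = -5 ± 2j, -4 ± 4j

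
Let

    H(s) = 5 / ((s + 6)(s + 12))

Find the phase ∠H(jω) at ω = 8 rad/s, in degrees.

At s = j8: numerator = 5, denominator = 8 + j144.
∠H = ∠num − ∠den = 0° − (86.820°) = -86.82°.

∠H(j8) ≈ -86.82°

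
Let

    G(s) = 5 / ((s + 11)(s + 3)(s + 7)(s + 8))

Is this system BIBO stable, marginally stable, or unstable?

The poles can be read from the denominator factors: s = -11, -3, -7, -8.
Since all poles lie strictly in the left half-plane, the system is stable.

stable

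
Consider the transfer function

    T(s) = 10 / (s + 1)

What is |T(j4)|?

|T(j4)| ≈ 2.425

Substitute s = j4: numerator = 10, denominator = 1 + j4.
|T(j4)| = |10| / |1 + j4| = 10 / 4.1231 ≈ 2.425.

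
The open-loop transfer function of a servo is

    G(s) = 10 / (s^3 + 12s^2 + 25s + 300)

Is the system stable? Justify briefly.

The denominator s^3 + 12s^2 + 25s + 300 factors as (s^2 + 25)(s + 12), giving poles at s = ±5j, -12.
Since the simple pole(s) at s = ±5j lie on the jω-axis with none in the right half-plane, the system is marginally stable.

marginally stable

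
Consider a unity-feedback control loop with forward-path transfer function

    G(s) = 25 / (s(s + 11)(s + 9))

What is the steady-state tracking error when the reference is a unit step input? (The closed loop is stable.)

e_ss = 0

G(s) has one pole at the origin.
This is a Type 1 system; for a step input the steady-state error is zero.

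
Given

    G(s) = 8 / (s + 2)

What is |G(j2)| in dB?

|G(j2)|_dB ≈ 9.03 dB

Substitute s = j2: numerator = 8, denominator = 2 + j2.
|G(j2)| = |8| / |2 + j2| = 8 / 2.8284 ≈ 2.828.
In decibels: 20·log₁₀(2.828) ≈ 9.03 dB.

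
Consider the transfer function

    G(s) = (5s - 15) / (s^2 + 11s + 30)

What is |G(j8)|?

|G(j8)| ≈ 0.4528

Substitute s = j8: numerator = -15 + j40, denominator = -34 + j88.
|G(j8)| = |-15 + j40| / |-34 + j88| = 42.720 / 94.340 ≈ 0.4528.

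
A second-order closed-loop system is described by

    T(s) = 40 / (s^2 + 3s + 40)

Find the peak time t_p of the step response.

t_p ≈ 0.5113 s

Comparing s^2 + 3s + 40 to s^2 + 2ζωₙs + ωₙ²: ωₙ = √40 ≈ 6.325 rad/s and ζ = 3/(2·√40) ≈ 0.2372.
ζωₙ = 3/2 = 1.5, so ω_d = ωₙ√(1−ζ²) = √(ωₙ² − (ζωₙ)²) = √(40 − 1.5²) = √37.75 ≈ 6.144 rad/s.
t_p = π/ω_d = π/6.144 ≈ 0.5113 s.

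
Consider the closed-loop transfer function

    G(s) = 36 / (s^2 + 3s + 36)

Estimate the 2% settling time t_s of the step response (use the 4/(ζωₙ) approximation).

t_s ≈ 2.667 s

Comparing s^2 + 3s + 36 to s^2 + 2ζωₙs + ωₙ²: ωₙ = 6 rad/s and ζ = 3/(2·6) = 0.25.
ζωₙ = 3/2 = 1.5, so t_s ≈ 4/(ζωₙ) = 4/1.5 ≈ 2.667 s.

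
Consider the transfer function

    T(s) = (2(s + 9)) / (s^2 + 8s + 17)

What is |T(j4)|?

Substitute s = j4: numerator = 18 + j8, denominator = 1 + j32.
|T(j4)| = |18 + j8| / |1 + j32| = 19.698 / 32.016 ≈ 0.6153.

|T(j4)| ≈ 0.6153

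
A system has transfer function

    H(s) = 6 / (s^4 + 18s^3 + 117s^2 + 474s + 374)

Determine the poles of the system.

The poles are the roots of the denominator s^4 + 18s^3 + 117s^2 + 474s + 374 = 0.
Trying s = -11: the polynomial evaluates to 0, so (s + 11) is a factor.
Dividing out leaves s^3 + 7s^2 + 40s + 34 = 0.
This factors further as (s^2 + 6s + 34)(s + 1) = 0.

s = -3 + 5j, -3 - 5j, -11, -1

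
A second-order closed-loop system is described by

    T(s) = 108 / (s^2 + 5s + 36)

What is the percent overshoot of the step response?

Comparing s^2 + 5s + 36 to s^2 + 2ζωₙs + ωₙ²: ωₙ = 6 rad/s and ζ = 5/(2·6) ≈ 0.4167.
%OS = 100·exp(−πζ/√(1−ζ²)) = 100·exp(−π·0.4167/√(1−0.4167²)) ≈ 23.7%.

%OS ≈ 23.7%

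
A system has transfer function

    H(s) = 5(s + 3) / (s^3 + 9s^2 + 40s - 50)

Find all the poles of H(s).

The poles are the roots of the denominator s^3 + 9s^2 + 40s - 50 = 0.
Trying s = 1: the polynomial evaluates to 0, so (s - 1) is a factor.
Dividing out leaves s^2 + 10s + 50 = 0.
The quadratic formula then gives s = -5 ± 5j.

s = -5 + 5j, -5 - 5j, 1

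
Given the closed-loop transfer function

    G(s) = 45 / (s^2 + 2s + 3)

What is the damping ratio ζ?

Compare the denominator to the standard form s^2 + 2ζωₙs + ωₙ².
ωₙ² = 3, so ωₙ = √3 ≈ 1.732 rad/s.
2ζωₙ = 2, so ζ = 2/(2·√3) ≈ 0.5774.

ζ ≈ 0.5774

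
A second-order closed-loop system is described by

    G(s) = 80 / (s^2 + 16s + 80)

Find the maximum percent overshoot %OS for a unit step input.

%OS ≈ 0.187%

Comparing s^2 + 16s + 80 to s^2 + 2ζωₙs + ωₙ²: ωₙ = √80 ≈ 8.944 rad/s and ζ = 16/(2·√80) ≈ 0.8944.
%OS = 100·exp(−πζ/√(1−ζ²)) = 100·exp(−π·0.8944/√(1−0.8944²)) ≈ 0.187%.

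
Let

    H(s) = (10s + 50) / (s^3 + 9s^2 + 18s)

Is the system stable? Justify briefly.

The denominator s^3 + 9s^2 + 18s factors as s(s + 3)(s + 6), giving poles at s = 0, -3, -6.
Since the simple pole(s) at s = 0 lie on the jω-axis with none in the right half-plane, the system is marginally stable.

marginally stable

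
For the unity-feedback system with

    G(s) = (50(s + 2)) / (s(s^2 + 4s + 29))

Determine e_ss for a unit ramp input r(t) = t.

G(s) has one pole at the origin.
This is a Type 1 system. Kv = lim_{s→0} s·G(s) = 100/29.
e_ss = 1/Kv = 1/(100/29) = 29/100 ≈ 0.2900.

e_ss = 0.2900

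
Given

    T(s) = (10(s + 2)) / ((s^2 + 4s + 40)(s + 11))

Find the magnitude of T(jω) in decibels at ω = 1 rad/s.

Substitute s = j1: numerator = 20 + j10, denominator = 425 + j83.
|T(j1)| = |20 + j10| / |425 + j83| = 22.361 / 433.03 ≈ 0.05164.
In decibels: 20·log₁₀(0.05164) ≈ -25.7 dB.

|T(j1)|_dB ≈ -25.7 dB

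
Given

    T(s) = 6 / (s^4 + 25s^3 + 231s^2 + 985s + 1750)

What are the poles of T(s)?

s = -4 ± 3j, -7, -10

The poles are the roots of the denominator s^4 + 25s^3 + 231s^2 + 985s + 1750 = 0.
Trying s = -7: the polynomial evaluates to 0, so (s + 7) is a factor.
Dividing out leaves s^3 + 18s^2 + 105s + 250 = 0.
This factors further as (s^2 + 8s + 25)(s + 10) = 0.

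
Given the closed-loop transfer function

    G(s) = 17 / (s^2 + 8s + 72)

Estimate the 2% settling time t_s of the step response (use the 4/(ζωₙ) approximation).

t_s ≈ 1 s

Comparing s^2 + 8s + 72 to s^2 + 2ζωₙs + ωₙ²: ωₙ = √72 ≈ 8.485 rad/s and ζ = 8/(2·√72) ≈ 0.4714.
ζωₙ = 8/2 = 4, so t_s ≈ 4/(ζωₙ) = 4/4 = 1 s.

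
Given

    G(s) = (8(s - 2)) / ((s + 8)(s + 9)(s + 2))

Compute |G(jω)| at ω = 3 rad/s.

|G(j3)| ≈ 0.09870

Substitute s = j3: numerator = -16 + j24, denominator = -27 + j291.
|G(j3)| = |-16 + j24| / |-27 + j291| = 28.844 / 292.25 ≈ 0.09870.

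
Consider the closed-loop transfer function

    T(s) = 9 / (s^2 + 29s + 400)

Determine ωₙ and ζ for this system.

Compare the denominator to the standard form s^2 + 2ζωₙs + ωₙ².
ωₙ² = 400, so ωₙ = 20 rad/s.
2ζωₙ = 29, so ζ = 29/(2·20) = 0.725.

ωₙ = 20 rad/s, ζ = 0.725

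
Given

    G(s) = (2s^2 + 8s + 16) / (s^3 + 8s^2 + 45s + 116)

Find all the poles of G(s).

The poles are the roots of the denominator s^3 + 8s^2 + 45s + 116 = 0.
Trying s = -4: the polynomial evaluates to 0, so (s + 4) is a factor.
Dividing out leaves s^2 + 4s + 29 = 0.
The quadratic formula then gives s = -2 ± 5j.

s = -2 + 5j, -2 - 5j, -4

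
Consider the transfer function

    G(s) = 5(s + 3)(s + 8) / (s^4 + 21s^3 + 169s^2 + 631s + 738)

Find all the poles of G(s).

s = -5 + 4j, -5 - 4j, -9, -2

The poles are the roots of the denominator s^4 + 21s^3 + 169s^2 + 631s + 738 = 0.
Trying s = -9: the polynomial evaluates to 0, so (s + 9) is a factor.
Dividing out leaves s^3 + 12s^2 + 61s + 82 = 0.
This factors further as (s^2 + 10s + 41)(s + 2) = 0.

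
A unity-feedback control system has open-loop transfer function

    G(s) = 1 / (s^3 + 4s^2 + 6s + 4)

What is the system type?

Type 0

The denominator has no factor of s at the origin — no free integrator — so this is a Type 0 system.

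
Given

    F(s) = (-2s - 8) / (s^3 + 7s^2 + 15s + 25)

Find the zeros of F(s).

s = -4

Set the numerator to zero: -2s - 8 = 0, i.e. -2·(s + 4) = 0.
So s = -4.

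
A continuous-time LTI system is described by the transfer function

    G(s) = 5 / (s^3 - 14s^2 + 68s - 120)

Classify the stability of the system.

The denominator s^3 - 14s^2 + 68s - 120 factors as (s - 6)(s^2 - 8s + 20), giving poles at s = 6, 4 ± 2j.
Since the pole(s) at s = 6, 4 + 2j, 4 - 2j lie in the right half-plane, the system is unstable.

unstable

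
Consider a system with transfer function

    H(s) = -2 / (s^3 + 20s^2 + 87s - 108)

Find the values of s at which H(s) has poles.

s = -9, -12, 1

The poles are the roots of the denominator s^3 + 20s^2 + 87s - 108 = 0.
Trying s = -9: the polynomial evaluates to 0, so (s + 9) is a factor.
Dividing out leaves s^2 + 11s - 12 = 0.
Factoring the quadratic: (s + 12)(s - 1) = 0.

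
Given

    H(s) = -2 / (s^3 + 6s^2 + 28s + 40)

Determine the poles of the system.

The poles are the roots of the denominator s^3 + 6s^2 + 28s + 40 = 0.
Trying s = -2: the polynomial evaluates to 0, so (s + 2) is a factor.
Dividing out leaves s^2 + 4s + 20 = 0.
The quadratic formula then gives s = -2 ± 4j.

s = -2 + 4j, -2 - 4j, -2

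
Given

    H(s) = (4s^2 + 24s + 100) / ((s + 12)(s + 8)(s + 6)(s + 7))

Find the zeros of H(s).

Set the numerator to zero: 4s^2 + 24s + 100 = 0, i.e. 4·(s^2 + 6s + 25) = 0.
Factoring: (s^2 + 6s + 25) = 0.

s = -3 + 4j, -3 - 4j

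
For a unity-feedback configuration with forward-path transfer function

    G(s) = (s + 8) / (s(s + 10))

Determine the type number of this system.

Type 1

The denominator has 1 factor of s at the origin (free integrator), so this is a Type 1 system.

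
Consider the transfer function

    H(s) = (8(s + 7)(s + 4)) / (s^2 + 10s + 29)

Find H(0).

Set s = 0: H(0) = (224) / (29) = 224/29.

H(0) = 224/29 ≈ 7.724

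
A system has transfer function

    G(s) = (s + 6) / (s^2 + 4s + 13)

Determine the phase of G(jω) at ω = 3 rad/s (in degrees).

At s = j3: numerator = 6 + j3, denominator = 4 + j12.
∠G = ∠num − ∠den = 26.565° − (71.565°) = -45°.

∠G(j3) ≈ -45°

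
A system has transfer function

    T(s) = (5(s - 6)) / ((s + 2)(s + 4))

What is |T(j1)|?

Substitute s = j1: numerator = -30 + j5, denominator = 7 + j6.
|T(j1)| = |-30 + j5| / |7 + j6| = 30.414 / 9.2195 ≈ 3.299.

|T(j1)| ≈ 3.299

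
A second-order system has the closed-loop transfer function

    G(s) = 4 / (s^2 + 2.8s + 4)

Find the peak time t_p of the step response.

Comparing s^2 + 2.8s + 4 to s^2 + 2ζωₙs + ωₙ²: ωₙ = 2 rad/s and ζ = 2.8/(2·2) = 0.7.
ζωₙ = 2.8/2 = 1.4, so ω_d = ωₙ√(1−ζ²) = √(ωₙ² − (ζωₙ)²) = √(4 − 1.4²) = √2.04 ≈ 1.428 rad/s.
t_p = π/ω_d = π/1.428 ≈ 2.200 s.

t_p ≈ 2.200 s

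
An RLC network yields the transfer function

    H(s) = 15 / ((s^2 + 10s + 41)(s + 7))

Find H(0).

Set s = 0: H(0) = (15) / (287) = 15/287.

H(0) = 15/287 ≈ 0.05226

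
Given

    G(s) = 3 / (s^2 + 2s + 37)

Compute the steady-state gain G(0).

Set s = 0: G(0) = (3) / (37) = 3/37.

G(0) = 3/37 ≈ 0.08108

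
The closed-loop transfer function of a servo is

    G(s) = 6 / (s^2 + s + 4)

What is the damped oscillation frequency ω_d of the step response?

Comparing s^2 + s + 4 to s^2 + 2ζωₙs + ωₙ²: ωₙ = 2 rad/s and ζ = 1/(2·2) = 0.25.
ζωₙ = 1/2 = 0.5, so ω_d = ωₙ√(1−ζ²) = √(ωₙ² − (ζωₙ)²) = √(4 − 0.5²) = √3.75 ≈ 1.936 rad/s.

ω_d ≈ 1.936 rad/s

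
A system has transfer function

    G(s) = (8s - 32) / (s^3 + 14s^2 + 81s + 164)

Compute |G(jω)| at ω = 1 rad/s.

|G(j1)| ≈ 0.1940

Substitute s = j1: numerator = -32 + j8, denominator = 150 + j80.
|G(j1)| = |-32 + j8| / |150 + j80| = 32.985 / 170 ≈ 0.1940.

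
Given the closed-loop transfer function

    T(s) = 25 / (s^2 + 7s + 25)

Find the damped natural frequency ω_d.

Comparing s^2 + 7s + 25 to s^2 + 2ζωₙs + ωₙ²: ωₙ = 5 rad/s and ζ = 7/(2·5) = 0.7.
ζωₙ = 7/2 = 3.5, so ω_d = ωₙ√(1−ζ²) = √(ωₙ² − (ζωₙ)²) = √(25 − 3.5²) = √12.75 ≈ 3.571 rad/s.

ω_d ≈ 3.571 rad/s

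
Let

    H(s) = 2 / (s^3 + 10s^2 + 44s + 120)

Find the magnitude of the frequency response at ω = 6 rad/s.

Substitute s = j6: numerator = 2, denominator = -240 + j48.
|H(j6)| = |2| / |-240 + j48| = 2 / 244.75 ≈ 0.008172.

|H(j6)| ≈ 0.008172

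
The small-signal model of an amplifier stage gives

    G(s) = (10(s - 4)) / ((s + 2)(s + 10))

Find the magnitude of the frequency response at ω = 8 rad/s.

|G(j8)| ≈ 0.8470

Substitute s = j8: numerator = -40 + j80, denominator = -44 + j96.
|G(j8)| = |-40 + j80| / |-44 + j96| = 89.443 / 105.60 ≈ 0.8470.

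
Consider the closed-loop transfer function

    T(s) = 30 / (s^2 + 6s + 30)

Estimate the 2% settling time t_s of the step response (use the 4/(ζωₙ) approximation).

t_s ≈ 1.333 s

Comparing s^2 + 6s + 30 to s^2 + 2ζωₙs + ωₙ²: ωₙ = √30 ≈ 5.477 rad/s and ζ = 6/(2·√30) ≈ 0.5477.
ζωₙ = 6/2 = 3, so t_s ≈ 4/(ζωₙ) = 4/3 ≈ 1.333 s.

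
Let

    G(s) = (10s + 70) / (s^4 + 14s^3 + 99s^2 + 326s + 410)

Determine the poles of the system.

The poles are the roots of the denominator s^4 + 14s^3 + 99s^2 + 326s + 410 = 0.
No real roots exist; factor into two real quadratics: (s^2 + 6s + 10)(s^2 + 8s + 41) = 0.
Each quadratic gives a conjugate pair via the quadratic formula.

s = -3 + j, -3 - j, -4 + 5j, -4 - 5j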